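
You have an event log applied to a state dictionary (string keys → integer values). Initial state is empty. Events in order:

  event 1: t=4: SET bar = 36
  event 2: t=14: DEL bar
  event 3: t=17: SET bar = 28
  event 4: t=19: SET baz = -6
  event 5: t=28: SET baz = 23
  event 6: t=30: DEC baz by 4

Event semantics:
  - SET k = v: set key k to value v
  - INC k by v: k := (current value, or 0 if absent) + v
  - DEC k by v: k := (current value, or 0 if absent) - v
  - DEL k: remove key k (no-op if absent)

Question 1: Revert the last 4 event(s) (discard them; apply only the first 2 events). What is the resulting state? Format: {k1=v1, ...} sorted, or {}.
Keep first 2 events (discard last 4):
  after event 1 (t=4: SET bar = 36): {bar=36}
  after event 2 (t=14: DEL bar): {}

Answer: {}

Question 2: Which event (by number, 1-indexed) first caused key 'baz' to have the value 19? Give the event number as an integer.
Answer: 6

Derivation:
Looking for first event where baz becomes 19:
  event 4: baz = -6
  event 5: baz = 23
  event 6: baz 23 -> 19  <-- first match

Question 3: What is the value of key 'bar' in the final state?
Track key 'bar' through all 6 events:
  event 1 (t=4: SET bar = 36): bar (absent) -> 36
  event 2 (t=14: DEL bar): bar 36 -> (absent)
  event 3 (t=17: SET bar = 28): bar (absent) -> 28
  event 4 (t=19: SET baz = -6): bar unchanged
  event 5 (t=28: SET baz = 23): bar unchanged
  event 6 (t=30: DEC baz by 4): bar unchanged
Final: bar = 28

Answer: 28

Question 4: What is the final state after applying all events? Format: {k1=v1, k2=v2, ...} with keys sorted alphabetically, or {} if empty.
Answer: {bar=28, baz=19}

Derivation:
  after event 1 (t=4: SET bar = 36): {bar=36}
  after event 2 (t=14: DEL bar): {}
  after event 3 (t=17: SET bar = 28): {bar=28}
  after event 4 (t=19: SET baz = -6): {bar=28, baz=-6}
  after event 5 (t=28: SET baz = 23): {bar=28, baz=23}
  after event 6 (t=30: DEC baz by 4): {bar=28, baz=19}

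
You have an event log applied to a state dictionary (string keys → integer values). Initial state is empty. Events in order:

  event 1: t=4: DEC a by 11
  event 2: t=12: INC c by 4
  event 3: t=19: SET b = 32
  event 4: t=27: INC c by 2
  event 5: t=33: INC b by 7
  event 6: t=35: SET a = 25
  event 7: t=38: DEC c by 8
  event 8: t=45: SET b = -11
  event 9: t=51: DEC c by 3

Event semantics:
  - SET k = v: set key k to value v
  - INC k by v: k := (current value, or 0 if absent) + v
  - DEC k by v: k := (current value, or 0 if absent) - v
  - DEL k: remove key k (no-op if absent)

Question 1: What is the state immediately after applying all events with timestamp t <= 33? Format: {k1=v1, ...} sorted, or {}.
Answer: {a=-11, b=39, c=6}

Derivation:
Apply events with t <= 33 (5 events):
  after event 1 (t=4: DEC a by 11): {a=-11}
  after event 2 (t=12: INC c by 4): {a=-11, c=4}
  after event 3 (t=19: SET b = 32): {a=-11, b=32, c=4}
  after event 4 (t=27: INC c by 2): {a=-11, b=32, c=6}
  after event 5 (t=33: INC b by 7): {a=-11, b=39, c=6}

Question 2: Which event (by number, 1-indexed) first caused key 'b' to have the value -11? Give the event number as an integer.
Looking for first event where b becomes -11:
  event 3: b = 32
  event 4: b = 32
  event 5: b = 39
  event 6: b = 39
  event 7: b = 39
  event 8: b 39 -> -11  <-- first match

Answer: 8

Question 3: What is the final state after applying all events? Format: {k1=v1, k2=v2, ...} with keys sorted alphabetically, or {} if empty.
  after event 1 (t=4: DEC a by 11): {a=-11}
  after event 2 (t=12: INC c by 4): {a=-11, c=4}
  after event 3 (t=19: SET b = 32): {a=-11, b=32, c=4}
  after event 4 (t=27: INC c by 2): {a=-11, b=32, c=6}
  after event 5 (t=33: INC b by 7): {a=-11, b=39, c=6}
  after event 6 (t=35: SET a = 25): {a=25, b=39, c=6}
  after event 7 (t=38: DEC c by 8): {a=25, b=39, c=-2}
  after event 8 (t=45: SET b = -11): {a=25, b=-11, c=-2}
  after event 9 (t=51: DEC c by 3): {a=25, b=-11, c=-5}

Answer: {a=25, b=-11, c=-5}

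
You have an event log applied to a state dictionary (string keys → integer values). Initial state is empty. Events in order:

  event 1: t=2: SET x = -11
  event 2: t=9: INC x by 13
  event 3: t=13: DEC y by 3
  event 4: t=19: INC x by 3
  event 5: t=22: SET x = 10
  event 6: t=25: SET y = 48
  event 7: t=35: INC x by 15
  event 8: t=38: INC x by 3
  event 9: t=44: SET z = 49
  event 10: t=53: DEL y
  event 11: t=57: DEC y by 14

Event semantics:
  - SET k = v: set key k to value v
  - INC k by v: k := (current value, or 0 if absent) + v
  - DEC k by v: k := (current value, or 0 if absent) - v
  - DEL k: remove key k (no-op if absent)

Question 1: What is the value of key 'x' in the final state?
Track key 'x' through all 11 events:
  event 1 (t=2: SET x = -11): x (absent) -> -11
  event 2 (t=9: INC x by 13): x -11 -> 2
  event 3 (t=13: DEC y by 3): x unchanged
  event 4 (t=19: INC x by 3): x 2 -> 5
  event 5 (t=22: SET x = 10): x 5 -> 10
  event 6 (t=25: SET y = 48): x unchanged
  event 7 (t=35: INC x by 15): x 10 -> 25
  event 8 (t=38: INC x by 3): x 25 -> 28
  event 9 (t=44: SET z = 49): x unchanged
  event 10 (t=53: DEL y): x unchanged
  event 11 (t=57: DEC y by 14): x unchanged
Final: x = 28

Answer: 28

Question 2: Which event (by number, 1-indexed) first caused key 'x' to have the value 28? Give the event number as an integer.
Looking for first event where x becomes 28:
  event 1: x = -11
  event 2: x = 2
  event 3: x = 2
  event 4: x = 5
  event 5: x = 10
  event 6: x = 10
  event 7: x = 25
  event 8: x 25 -> 28  <-- first match

Answer: 8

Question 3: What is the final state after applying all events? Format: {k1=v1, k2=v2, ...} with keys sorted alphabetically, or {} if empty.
Answer: {x=28, y=-14, z=49}

Derivation:
  after event 1 (t=2: SET x = -11): {x=-11}
  after event 2 (t=9: INC x by 13): {x=2}
  after event 3 (t=13: DEC y by 3): {x=2, y=-3}
  after event 4 (t=19: INC x by 3): {x=5, y=-3}
  after event 5 (t=22: SET x = 10): {x=10, y=-3}
  after event 6 (t=25: SET y = 48): {x=10, y=48}
  after event 7 (t=35: INC x by 15): {x=25, y=48}
  after event 8 (t=38: INC x by 3): {x=28, y=48}
  after event 9 (t=44: SET z = 49): {x=28, y=48, z=49}
  after event 10 (t=53: DEL y): {x=28, z=49}
  after event 11 (t=57: DEC y by 14): {x=28, y=-14, z=49}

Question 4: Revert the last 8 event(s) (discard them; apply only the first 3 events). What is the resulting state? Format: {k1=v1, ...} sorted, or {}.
Keep first 3 events (discard last 8):
  after event 1 (t=2: SET x = -11): {x=-11}
  after event 2 (t=9: INC x by 13): {x=2}
  after event 3 (t=13: DEC y by 3): {x=2, y=-3}

Answer: {x=2, y=-3}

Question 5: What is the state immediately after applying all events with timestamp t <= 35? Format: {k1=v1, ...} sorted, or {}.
Answer: {x=25, y=48}

Derivation:
Apply events with t <= 35 (7 events):
  after event 1 (t=2: SET x = -11): {x=-11}
  after event 2 (t=9: INC x by 13): {x=2}
  after event 3 (t=13: DEC y by 3): {x=2, y=-3}
  after event 4 (t=19: INC x by 3): {x=5, y=-3}
  after event 5 (t=22: SET x = 10): {x=10, y=-3}
  after event 6 (t=25: SET y = 48): {x=10, y=48}
  after event 7 (t=35: INC x by 15): {x=25, y=48}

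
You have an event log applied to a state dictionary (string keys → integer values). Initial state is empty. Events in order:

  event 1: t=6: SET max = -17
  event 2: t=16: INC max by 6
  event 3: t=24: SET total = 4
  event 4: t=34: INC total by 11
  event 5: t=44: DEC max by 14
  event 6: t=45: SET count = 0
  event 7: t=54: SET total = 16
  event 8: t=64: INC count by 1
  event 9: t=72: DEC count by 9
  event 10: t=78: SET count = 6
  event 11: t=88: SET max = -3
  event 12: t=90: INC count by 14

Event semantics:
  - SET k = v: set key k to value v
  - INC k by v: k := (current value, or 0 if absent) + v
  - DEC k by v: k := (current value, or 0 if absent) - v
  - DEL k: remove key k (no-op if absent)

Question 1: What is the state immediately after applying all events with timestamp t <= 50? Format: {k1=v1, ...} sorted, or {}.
Apply events with t <= 50 (6 events):
  after event 1 (t=6: SET max = -17): {max=-17}
  after event 2 (t=16: INC max by 6): {max=-11}
  after event 3 (t=24: SET total = 4): {max=-11, total=4}
  after event 4 (t=34: INC total by 11): {max=-11, total=15}
  after event 5 (t=44: DEC max by 14): {max=-25, total=15}
  after event 6 (t=45: SET count = 0): {count=0, max=-25, total=15}

Answer: {count=0, max=-25, total=15}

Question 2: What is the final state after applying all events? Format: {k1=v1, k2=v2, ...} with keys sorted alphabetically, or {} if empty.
Answer: {count=20, max=-3, total=16}

Derivation:
  after event 1 (t=6: SET max = -17): {max=-17}
  after event 2 (t=16: INC max by 6): {max=-11}
  after event 3 (t=24: SET total = 4): {max=-11, total=4}
  after event 4 (t=34: INC total by 11): {max=-11, total=15}
  after event 5 (t=44: DEC max by 14): {max=-25, total=15}
  after event 6 (t=45: SET count = 0): {count=0, max=-25, total=15}
  after event 7 (t=54: SET total = 16): {count=0, max=-25, total=16}
  after event 8 (t=64: INC count by 1): {count=1, max=-25, total=16}
  after event 9 (t=72: DEC count by 9): {count=-8, max=-25, total=16}
  after event 10 (t=78: SET count = 6): {count=6, max=-25, total=16}
  after event 11 (t=88: SET max = -3): {count=6, max=-3, total=16}
  after event 12 (t=90: INC count by 14): {count=20, max=-3, total=16}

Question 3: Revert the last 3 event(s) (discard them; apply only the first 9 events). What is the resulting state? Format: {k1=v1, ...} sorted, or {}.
Answer: {count=-8, max=-25, total=16}

Derivation:
Keep first 9 events (discard last 3):
  after event 1 (t=6: SET max = -17): {max=-17}
  after event 2 (t=16: INC max by 6): {max=-11}
  after event 3 (t=24: SET total = 4): {max=-11, total=4}
  after event 4 (t=34: INC total by 11): {max=-11, total=15}
  after event 5 (t=44: DEC max by 14): {max=-25, total=15}
  after event 6 (t=45: SET count = 0): {count=0, max=-25, total=15}
  after event 7 (t=54: SET total = 16): {count=0, max=-25, total=16}
  after event 8 (t=64: INC count by 1): {count=1, max=-25, total=16}
  after event 9 (t=72: DEC count by 9): {count=-8, max=-25, total=16}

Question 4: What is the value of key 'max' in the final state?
Track key 'max' through all 12 events:
  event 1 (t=6: SET max = -17): max (absent) -> -17
  event 2 (t=16: INC max by 6): max -17 -> -11
  event 3 (t=24: SET total = 4): max unchanged
  event 4 (t=34: INC total by 11): max unchanged
  event 5 (t=44: DEC max by 14): max -11 -> -25
  event 6 (t=45: SET count = 0): max unchanged
  event 7 (t=54: SET total = 16): max unchanged
  event 8 (t=64: INC count by 1): max unchanged
  event 9 (t=72: DEC count by 9): max unchanged
  event 10 (t=78: SET count = 6): max unchanged
  event 11 (t=88: SET max = -3): max -25 -> -3
  event 12 (t=90: INC count by 14): max unchanged
Final: max = -3

Answer: -3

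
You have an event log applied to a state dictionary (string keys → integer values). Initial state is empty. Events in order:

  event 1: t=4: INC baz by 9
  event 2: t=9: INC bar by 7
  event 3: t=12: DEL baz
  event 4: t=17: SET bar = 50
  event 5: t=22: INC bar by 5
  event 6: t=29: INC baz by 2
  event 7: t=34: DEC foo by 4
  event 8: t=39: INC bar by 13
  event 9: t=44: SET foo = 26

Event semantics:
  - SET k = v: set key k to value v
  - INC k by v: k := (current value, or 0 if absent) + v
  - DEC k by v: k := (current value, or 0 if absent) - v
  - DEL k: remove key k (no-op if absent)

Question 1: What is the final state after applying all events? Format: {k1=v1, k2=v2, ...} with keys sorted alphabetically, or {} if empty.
  after event 1 (t=4: INC baz by 9): {baz=9}
  after event 2 (t=9: INC bar by 7): {bar=7, baz=9}
  after event 3 (t=12: DEL baz): {bar=7}
  after event 4 (t=17: SET bar = 50): {bar=50}
  after event 5 (t=22: INC bar by 5): {bar=55}
  after event 6 (t=29: INC baz by 2): {bar=55, baz=2}
  after event 7 (t=34: DEC foo by 4): {bar=55, baz=2, foo=-4}
  after event 8 (t=39: INC bar by 13): {bar=68, baz=2, foo=-4}
  after event 9 (t=44: SET foo = 26): {bar=68, baz=2, foo=26}

Answer: {bar=68, baz=2, foo=26}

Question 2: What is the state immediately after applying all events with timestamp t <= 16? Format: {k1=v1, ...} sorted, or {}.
Answer: {bar=7}

Derivation:
Apply events with t <= 16 (3 events):
  after event 1 (t=4: INC baz by 9): {baz=9}
  after event 2 (t=9: INC bar by 7): {bar=7, baz=9}
  after event 3 (t=12: DEL baz): {bar=7}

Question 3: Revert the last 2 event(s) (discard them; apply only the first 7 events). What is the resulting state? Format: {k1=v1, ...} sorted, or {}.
Keep first 7 events (discard last 2):
  after event 1 (t=4: INC baz by 9): {baz=9}
  after event 2 (t=9: INC bar by 7): {bar=7, baz=9}
  after event 3 (t=12: DEL baz): {bar=7}
  after event 4 (t=17: SET bar = 50): {bar=50}
  after event 5 (t=22: INC bar by 5): {bar=55}
  after event 6 (t=29: INC baz by 2): {bar=55, baz=2}
  after event 7 (t=34: DEC foo by 4): {bar=55, baz=2, foo=-4}

Answer: {bar=55, baz=2, foo=-4}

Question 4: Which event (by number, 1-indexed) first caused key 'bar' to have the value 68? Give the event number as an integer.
Answer: 8

Derivation:
Looking for first event where bar becomes 68:
  event 2: bar = 7
  event 3: bar = 7
  event 4: bar = 50
  event 5: bar = 55
  event 6: bar = 55
  event 7: bar = 55
  event 8: bar 55 -> 68  <-- first match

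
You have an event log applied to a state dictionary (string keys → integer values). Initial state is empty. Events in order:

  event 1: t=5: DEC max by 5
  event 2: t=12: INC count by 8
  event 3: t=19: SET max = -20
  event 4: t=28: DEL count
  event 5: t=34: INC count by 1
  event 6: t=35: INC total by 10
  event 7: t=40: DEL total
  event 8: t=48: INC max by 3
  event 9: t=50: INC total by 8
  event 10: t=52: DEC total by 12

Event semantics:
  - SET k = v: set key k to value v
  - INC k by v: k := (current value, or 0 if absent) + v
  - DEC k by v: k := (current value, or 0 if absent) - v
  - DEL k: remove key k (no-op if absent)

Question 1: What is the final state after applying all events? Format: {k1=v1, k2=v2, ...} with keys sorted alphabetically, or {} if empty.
  after event 1 (t=5: DEC max by 5): {max=-5}
  after event 2 (t=12: INC count by 8): {count=8, max=-5}
  after event 3 (t=19: SET max = -20): {count=8, max=-20}
  after event 4 (t=28: DEL count): {max=-20}
  after event 5 (t=34: INC count by 1): {count=1, max=-20}
  after event 6 (t=35: INC total by 10): {count=1, max=-20, total=10}
  after event 7 (t=40: DEL total): {count=1, max=-20}
  after event 8 (t=48: INC max by 3): {count=1, max=-17}
  after event 9 (t=50: INC total by 8): {count=1, max=-17, total=8}
  after event 10 (t=52: DEC total by 12): {count=1, max=-17, total=-4}

Answer: {count=1, max=-17, total=-4}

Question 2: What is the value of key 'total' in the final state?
Answer: -4

Derivation:
Track key 'total' through all 10 events:
  event 1 (t=5: DEC max by 5): total unchanged
  event 2 (t=12: INC count by 8): total unchanged
  event 3 (t=19: SET max = -20): total unchanged
  event 4 (t=28: DEL count): total unchanged
  event 5 (t=34: INC count by 1): total unchanged
  event 6 (t=35: INC total by 10): total (absent) -> 10
  event 7 (t=40: DEL total): total 10 -> (absent)
  event 8 (t=48: INC max by 3): total unchanged
  event 9 (t=50: INC total by 8): total (absent) -> 8
  event 10 (t=52: DEC total by 12): total 8 -> -4
Final: total = -4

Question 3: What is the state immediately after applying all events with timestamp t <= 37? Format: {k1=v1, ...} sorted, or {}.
Answer: {count=1, max=-20, total=10}

Derivation:
Apply events with t <= 37 (6 events):
  after event 1 (t=5: DEC max by 5): {max=-5}
  after event 2 (t=12: INC count by 8): {count=8, max=-5}
  after event 3 (t=19: SET max = -20): {count=8, max=-20}
  after event 4 (t=28: DEL count): {max=-20}
  after event 5 (t=34: INC count by 1): {count=1, max=-20}
  after event 6 (t=35: INC total by 10): {count=1, max=-20, total=10}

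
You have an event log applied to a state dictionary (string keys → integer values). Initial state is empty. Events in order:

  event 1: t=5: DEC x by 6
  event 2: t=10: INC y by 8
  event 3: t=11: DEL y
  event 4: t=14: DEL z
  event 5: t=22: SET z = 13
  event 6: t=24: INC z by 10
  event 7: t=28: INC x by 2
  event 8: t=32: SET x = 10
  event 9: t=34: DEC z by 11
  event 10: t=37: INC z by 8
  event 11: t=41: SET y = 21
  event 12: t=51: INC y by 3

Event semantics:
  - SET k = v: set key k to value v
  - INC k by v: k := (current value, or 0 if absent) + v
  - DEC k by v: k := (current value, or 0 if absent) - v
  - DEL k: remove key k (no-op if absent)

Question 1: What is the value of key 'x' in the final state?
Answer: 10

Derivation:
Track key 'x' through all 12 events:
  event 1 (t=5: DEC x by 6): x (absent) -> -6
  event 2 (t=10: INC y by 8): x unchanged
  event 3 (t=11: DEL y): x unchanged
  event 4 (t=14: DEL z): x unchanged
  event 5 (t=22: SET z = 13): x unchanged
  event 6 (t=24: INC z by 10): x unchanged
  event 7 (t=28: INC x by 2): x -6 -> -4
  event 8 (t=32: SET x = 10): x -4 -> 10
  event 9 (t=34: DEC z by 11): x unchanged
  event 10 (t=37: INC z by 8): x unchanged
  event 11 (t=41: SET y = 21): x unchanged
  event 12 (t=51: INC y by 3): x unchanged
Final: x = 10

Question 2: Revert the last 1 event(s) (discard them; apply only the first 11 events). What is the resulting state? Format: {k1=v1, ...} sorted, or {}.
Keep first 11 events (discard last 1):
  after event 1 (t=5: DEC x by 6): {x=-6}
  after event 2 (t=10: INC y by 8): {x=-6, y=8}
  after event 3 (t=11: DEL y): {x=-6}
  after event 4 (t=14: DEL z): {x=-6}
  after event 5 (t=22: SET z = 13): {x=-6, z=13}
  after event 6 (t=24: INC z by 10): {x=-6, z=23}
  after event 7 (t=28: INC x by 2): {x=-4, z=23}
  after event 8 (t=32: SET x = 10): {x=10, z=23}
  after event 9 (t=34: DEC z by 11): {x=10, z=12}
  after event 10 (t=37: INC z by 8): {x=10, z=20}
  after event 11 (t=41: SET y = 21): {x=10, y=21, z=20}

Answer: {x=10, y=21, z=20}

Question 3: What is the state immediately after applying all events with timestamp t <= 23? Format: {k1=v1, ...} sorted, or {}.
Answer: {x=-6, z=13}

Derivation:
Apply events with t <= 23 (5 events):
  after event 1 (t=5: DEC x by 6): {x=-6}
  after event 2 (t=10: INC y by 8): {x=-6, y=8}
  after event 3 (t=11: DEL y): {x=-6}
  after event 4 (t=14: DEL z): {x=-6}
  after event 5 (t=22: SET z = 13): {x=-6, z=13}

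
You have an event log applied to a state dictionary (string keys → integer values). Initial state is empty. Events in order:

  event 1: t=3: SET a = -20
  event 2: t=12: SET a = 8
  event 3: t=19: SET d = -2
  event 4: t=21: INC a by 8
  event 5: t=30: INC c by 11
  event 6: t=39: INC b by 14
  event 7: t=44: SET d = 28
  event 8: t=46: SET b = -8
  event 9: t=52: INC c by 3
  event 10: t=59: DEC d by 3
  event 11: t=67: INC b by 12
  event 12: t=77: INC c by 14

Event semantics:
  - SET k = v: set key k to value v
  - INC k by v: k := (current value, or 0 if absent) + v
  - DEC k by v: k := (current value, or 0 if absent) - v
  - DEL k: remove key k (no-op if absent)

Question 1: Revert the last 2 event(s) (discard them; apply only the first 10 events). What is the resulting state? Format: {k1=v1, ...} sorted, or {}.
Keep first 10 events (discard last 2):
  after event 1 (t=3: SET a = -20): {a=-20}
  after event 2 (t=12: SET a = 8): {a=8}
  after event 3 (t=19: SET d = -2): {a=8, d=-2}
  after event 4 (t=21: INC a by 8): {a=16, d=-2}
  after event 5 (t=30: INC c by 11): {a=16, c=11, d=-2}
  after event 6 (t=39: INC b by 14): {a=16, b=14, c=11, d=-2}
  after event 7 (t=44: SET d = 28): {a=16, b=14, c=11, d=28}
  after event 8 (t=46: SET b = -8): {a=16, b=-8, c=11, d=28}
  after event 9 (t=52: INC c by 3): {a=16, b=-8, c=14, d=28}
  after event 10 (t=59: DEC d by 3): {a=16, b=-8, c=14, d=25}

Answer: {a=16, b=-8, c=14, d=25}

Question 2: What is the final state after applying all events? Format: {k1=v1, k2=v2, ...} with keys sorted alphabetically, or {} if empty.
  after event 1 (t=3: SET a = -20): {a=-20}
  after event 2 (t=12: SET a = 8): {a=8}
  after event 3 (t=19: SET d = -2): {a=8, d=-2}
  after event 4 (t=21: INC a by 8): {a=16, d=-2}
  after event 5 (t=30: INC c by 11): {a=16, c=11, d=-2}
  after event 6 (t=39: INC b by 14): {a=16, b=14, c=11, d=-2}
  after event 7 (t=44: SET d = 28): {a=16, b=14, c=11, d=28}
  after event 8 (t=46: SET b = -8): {a=16, b=-8, c=11, d=28}
  after event 9 (t=52: INC c by 3): {a=16, b=-8, c=14, d=28}
  after event 10 (t=59: DEC d by 3): {a=16, b=-8, c=14, d=25}
  after event 11 (t=67: INC b by 12): {a=16, b=4, c=14, d=25}
  after event 12 (t=77: INC c by 14): {a=16, b=4, c=28, d=25}

Answer: {a=16, b=4, c=28, d=25}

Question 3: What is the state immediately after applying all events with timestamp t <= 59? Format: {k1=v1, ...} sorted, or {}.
Apply events with t <= 59 (10 events):
  after event 1 (t=3: SET a = -20): {a=-20}
  after event 2 (t=12: SET a = 8): {a=8}
  after event 3 (t=19: SET d = -2): {a=8, d=-2}
  after event 4 (t=21: INC a by 8): {a=16, d=-2}
  after event 5 (t=30: INC c by 11): {a=16, c=11, d=-2}
  after event 6 (t=39: INC b by 14): {a=16, b=14, c=11, d=-2}
  after event 7 (t=44: SET d = 28): {a=16, b=14, c=11, d=28}
  after event 8 (t=46: SET b = -8): {a=16, b=-8, c=11, d=28}
  after event 9 (t=52: INC c by 3): {a=16, b=-8, c=14, d=28}
  after event 10 (t=59: DEC d by 3): {a=16, b=-8, c=14, d=25}

Answer: {a=16, b=-8, c=14, d=25}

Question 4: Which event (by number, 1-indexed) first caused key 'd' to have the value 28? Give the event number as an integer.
Looking for first event where d becomes 28:
  event 3: d = -2
  event 4: d = -2
  event 5: d = -2
  event 6: d = -2
  event 7: d -2 -> 28  <-- first match

Answer: 7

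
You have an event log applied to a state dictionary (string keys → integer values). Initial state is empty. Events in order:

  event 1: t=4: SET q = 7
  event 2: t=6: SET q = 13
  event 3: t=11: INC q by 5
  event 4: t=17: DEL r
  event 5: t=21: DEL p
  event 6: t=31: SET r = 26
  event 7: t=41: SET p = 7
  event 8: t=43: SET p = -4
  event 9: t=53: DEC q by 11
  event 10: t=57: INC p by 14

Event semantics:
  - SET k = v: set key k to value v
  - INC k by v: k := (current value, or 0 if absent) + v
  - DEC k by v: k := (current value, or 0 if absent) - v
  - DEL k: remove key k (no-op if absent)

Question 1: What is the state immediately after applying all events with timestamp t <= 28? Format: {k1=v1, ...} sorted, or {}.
Apply events with t <= 28 (5 events):
  after event 1 (t=4: SET q = 7): {q=7}
  after event 2 (t=6: SET q = 13): {q=13}
  after event 3 (t=11: INC q by 5): {q=18}
  after event 4 (t=17: DEL r): {q=18}
  after event 5 (t=21: DEL p): {q=18}

Answer: {q=18}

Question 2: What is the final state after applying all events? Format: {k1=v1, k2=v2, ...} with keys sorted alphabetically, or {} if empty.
  after event 1 (t=4: SET q = 7): {q=7}
  after event 2 (t=6: SET q = 13): {q=13}
  after event 3 (t=11: INC q by 5): {q=18}
  after event 4 (t=17: DEL r): {q=18}
  after event 5 (t=21: DEL p): {q=18}
  after event 6 (t=31: SET r = 26): {q=18, r=26}
  after event 7 (t=41: SET p = 7): {p=7, q=18, r=26}
  after event 8 (t=43: SET p = -4): {p=-4, q=18, r=26}
  after event 9 (t=53: DEC q by 11): {p=-4, q=7, r=26}
  after event 10 (t=57: INC p by 14): {p=10, q=7, r=26}

Answer: {p=10, q=7, r=26}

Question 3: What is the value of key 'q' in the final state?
Answer: 7

Derivation:
Track key 'q' through all 10 events:
  event 1 (t=4: SET q = 7): q (absent) -> 7
  event 2 (t=6: SET q = 13): q 7 -> 13
  event 3 (t=11: INC q by 5): q 13 -> 18
  event 4 (t=17: DEL r): q unchanged
  event 5 (t=21: DEL p): q unchanged
  event 6 (t=31: SET r = 26): q unchanged
  event 7 (t=41: SET p = 7): q unchanged
  event 8 (t=43: SET p = -4): q unchanged
  event 9 (t=53: DEC q by 11): q 18 -> 7
  event 10 (t=57: INC p by 14): q unchanged
Final: q = 7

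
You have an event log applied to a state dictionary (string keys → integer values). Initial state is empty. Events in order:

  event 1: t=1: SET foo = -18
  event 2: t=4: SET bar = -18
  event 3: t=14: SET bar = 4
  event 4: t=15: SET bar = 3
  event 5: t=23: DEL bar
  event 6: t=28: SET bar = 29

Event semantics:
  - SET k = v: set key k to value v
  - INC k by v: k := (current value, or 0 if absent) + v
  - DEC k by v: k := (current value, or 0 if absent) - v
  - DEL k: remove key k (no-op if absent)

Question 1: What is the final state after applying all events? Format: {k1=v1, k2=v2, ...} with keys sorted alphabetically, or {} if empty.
  after event 1 (t=1: SET foo = -18): {foo=-18}
  after event 2 (t=4: SET bar = -18): {bar=-18, foo=-18}
  after event 3 (t=14: SET bar = 4): {bar=4, foo=-18}
  after event 4 (t=15: SET bar = 3): {bar=3, foo=-18}
  after event 5 (t=23: DEL bar): {foo=-18}
  after event 6 (t=28: SET bar = 29): {bar=29, foo=-18}

Answer: {bar=29, foo=-18}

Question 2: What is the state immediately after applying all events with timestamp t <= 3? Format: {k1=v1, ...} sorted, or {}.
Answer: {foo=-18}

Derivation:
Apply events with t <= 3 (1 events):
  after event 1 (t=1: SET foo = -18): {foo=-18}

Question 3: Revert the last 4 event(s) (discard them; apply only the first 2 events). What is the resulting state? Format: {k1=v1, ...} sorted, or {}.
Answer: {bar=-18, foo=-18}

Derivation:
Keep first 2 events (discard last 4):
  after event 1 (t=1: SET foo = -18): {foo=-18}
  after event 2 (t=4: SET bar = -18): {bar=-18, foo=-18}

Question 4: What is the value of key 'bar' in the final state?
Answer: 29

Derivation:
Track key 'bar' through all 6 events:
  event 1 (t=1: SET foo = -18): bar unchanged
  event 2 (t=4: SET bar = -18): bar (absent) -> -18
  event 3 (t=14: SET bar = 4): bar -18 -> 4
  event 4 (t=15: SET bar = 3): bar 4 -> 3
  event 5 (t=23: DEL bar): bar 3 -> (absent)
  event 6 (t=28: SET bar = 29): bar (absent) -> 29
Final: bar = 29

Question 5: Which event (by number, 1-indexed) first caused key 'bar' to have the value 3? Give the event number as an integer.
Answer: 4

Derivation:
Looking for first event where bar becomes 3:
  event 2: bar = -18
  event 3: bar = 4
  event 4: bar 4 -> 3  <-- first match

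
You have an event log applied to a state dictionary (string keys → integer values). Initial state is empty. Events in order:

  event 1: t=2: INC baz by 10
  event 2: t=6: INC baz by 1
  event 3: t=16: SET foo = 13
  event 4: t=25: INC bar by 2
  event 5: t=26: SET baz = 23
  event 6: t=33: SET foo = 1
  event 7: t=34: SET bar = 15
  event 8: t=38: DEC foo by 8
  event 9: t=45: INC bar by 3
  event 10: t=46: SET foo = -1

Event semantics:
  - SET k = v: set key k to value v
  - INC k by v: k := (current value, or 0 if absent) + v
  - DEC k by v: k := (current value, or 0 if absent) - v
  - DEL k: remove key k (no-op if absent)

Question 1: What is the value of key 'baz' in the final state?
Answer: 23

Derivation:
Track key 'baz' through all 10 events:
  event 1 (t=2: INC baz by 10): baz (absent) -> 10
  event 2 (t=6: INC baz by 1): baz 10 -> 11
  event 3 (t=16: SET foo = 13): baz unchanged
  event 4 (t=25: INC bar by 2): baz unchanged
  event 5 (t=26: SET baz = 23): baz 11 -> 23
  event 6 (t=33: SET foo = 1): baz unchanged
  event 7 (t=34: SET bar = 15): baz unchanged
  event 8 (t=38: DEC foo by 8): baz unchanged
  event 9 (t=45: INC bar by 3): baz unchanged
  event 10 (t=46: SET foo = -1): baz unchanged
Final: baz = 23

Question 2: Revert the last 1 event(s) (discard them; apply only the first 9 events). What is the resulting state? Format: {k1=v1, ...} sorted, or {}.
Keep first 9 events (discard last 1):
  after event 1 (t=2: INC baz by 10): {baz=10}
  after event 2 (t=6: INC baz by 1): {baz=11}
  after event 3 (t=16: SET foo = 13): {baz=11, foo=13}
  after event 4 (t=25: INC bar by 2): {bar=2, baz=11, foo=13}
  after event 5 (t=26: SET baz = 23): {bar=2, baz=23, foo=13}
  after event 6 (t=33: SET foo = 1): {bar=2, baz=23, foo=1}
  after event 7 (t=34: SET bar = 15): {bar=15, baz=23, foo=1}
  after event 8 (t=38: DEC foo by 8): {bar=15, baz=23, foo=-7}
  after event 9 (t=45: INC bar by 3): {bar=18, baz=23, foo=-7}

Answer: {bar=18, baz=23, foo=-7}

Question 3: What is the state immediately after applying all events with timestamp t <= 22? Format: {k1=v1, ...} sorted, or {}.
Answer: {baz=11, foo=13}

Derivation:
Apply events with t <= 22 (3 events):
  after event 1 (t=2: INC baz by 10): {baz=10}
  after event 2 (t=6: INC baz by 1): {baz=11}
  after event 3 (t=16: SET foo = 13): {baz=11, foo=13}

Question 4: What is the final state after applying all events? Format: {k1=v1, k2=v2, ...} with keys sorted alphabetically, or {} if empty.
  after event 1 (t=2: INC baz by 10): {baz=10}
  after event 2 (t=6: INC baz by 1): {baz=11}
  after event 3 (t=16: SET foo = 13): {baz=11, foo=13}
  after event 4 (t=25: INC bar by 2): {bar=2, baz=11, foo=13}
  after event 5 (t=26: SET baz = 23): {bar=2, baz=23, foo=13}
  after event 6 (t=33: SET foo = 1): {bar=2, baz=23, foo=1}
  after event 7 (t=34: SET bar = 15): {bar=15, baz=23, foo=1}
  after event 8 (t=38: DEC foo by 8): {bar=15, baz=23, foo=-7}
  after event 9 (t=45: INC bar by 3): {bar=18, baz=23, foo=-7}
  after event 10 (t=46: SET foo = -1): {bar=18, baz=23, foo=-1}

Answer: {bar=18, baz=23, foo=-1}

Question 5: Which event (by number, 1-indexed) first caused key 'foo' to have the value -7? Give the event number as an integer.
Looking for first event where foo becomes -7:
  event 3: foo = 13
  event 4: foo = 13
  event 5: foo = 13
  event 6: foo = 1
  event 7: foo = 1
  event 8: foo 1 -> -7  <-- first match

Answer: 8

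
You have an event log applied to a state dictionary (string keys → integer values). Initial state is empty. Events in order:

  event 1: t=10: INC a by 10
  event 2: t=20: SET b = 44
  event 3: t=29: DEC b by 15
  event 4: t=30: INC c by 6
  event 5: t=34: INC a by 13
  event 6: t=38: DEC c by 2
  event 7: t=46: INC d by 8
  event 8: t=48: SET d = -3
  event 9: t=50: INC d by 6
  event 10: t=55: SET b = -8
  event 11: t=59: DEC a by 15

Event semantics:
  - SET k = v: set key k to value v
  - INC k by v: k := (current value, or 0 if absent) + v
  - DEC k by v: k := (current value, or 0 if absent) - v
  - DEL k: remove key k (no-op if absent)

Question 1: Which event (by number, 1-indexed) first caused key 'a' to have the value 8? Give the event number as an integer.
Answer: 11

Derivation:
Looking for first event where a becomes 8:
  event 1: a = 10
  event 2: a = 10
  event 3: a = 10
  event 4: a = 10
  event 5: a = 23
  event 6: a = 23
  event 7: a = 23
  event 8: a = 23
  event 9: a = 23
  event 10: a = 23
  event 11: a 23 -> 8  <-- first match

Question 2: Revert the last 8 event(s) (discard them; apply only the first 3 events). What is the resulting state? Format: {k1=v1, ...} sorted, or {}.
Answer: {a=10, b=29}

Derivation:
Keep first 3 events (discard last 8):
  after event 1 (t=10: INC a by 10): {a=10}
  after event 2 (t=20: SET b = 44): {a=10, b=44}
  after event 3 (t=29: DEC b by 15): {a=10, b=29}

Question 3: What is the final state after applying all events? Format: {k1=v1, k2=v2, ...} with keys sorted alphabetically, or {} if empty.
Answer: {a=8, b=-8, c=4, d=3}

Derivation:
  after event 1 (t=10: INC a by 10): {a=10}
  after event 2 (t=20: SET b = 44): {a=10, b=44}
  after event 3 (t=29: DEC b by 15): {a=10, b=29}
  after event 4 (t=30: INC c by 6): {a=10, b=29, c=6}
  after event 5 (t=34: INC a by 13): {a=23, b=29, c=6}
  after event 6 (t=38: DEC c by 2): {a=23, b=29, c=4}
  after event 7 (t=46: INC d by 8): {a=23, b=29, c=4, d=8}
  after event 8 (t=48: SET d = -3): {a=23, b=29, c=4, d=-3}
  after event 9 (t=50: INC d by 6): {a=23, b=29, c=4, d=3}
  after event 10 (t=55: SET b = -8): {a=23, b=-8, c=4, d=3}
  after event 11 (t=59: DEC a by 15): {a=8, b=-8, c=4, d=3}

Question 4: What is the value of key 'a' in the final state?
Track key 'a' through all 11 events:
  event 1 (t=10: INC a by 10): a (absent) -> 10
  event 2 (t=20: SET b = 44): a unchanged
  event 3 (t=29: DEC b by 15): a unchanged
  event 4 (t=30: INC c by 6): a unchanged
  event 5 (t=34: INC a by 13): a 10 -> 23
  event 6 (t=38: DEC c by 2): a unchanged
  event 7 (t=46: INC d by 8): a unchanged
  event 8 (t=48: SET d = -3): a unchanged
  event 9 (t=50: INC d by 6): a unchanged
  event 10 (t=55: SET b = -8): a unchanged
  event 11 (t=59: DEC a by 15): a 23 -> 8
Final: a = 8

Answer: 8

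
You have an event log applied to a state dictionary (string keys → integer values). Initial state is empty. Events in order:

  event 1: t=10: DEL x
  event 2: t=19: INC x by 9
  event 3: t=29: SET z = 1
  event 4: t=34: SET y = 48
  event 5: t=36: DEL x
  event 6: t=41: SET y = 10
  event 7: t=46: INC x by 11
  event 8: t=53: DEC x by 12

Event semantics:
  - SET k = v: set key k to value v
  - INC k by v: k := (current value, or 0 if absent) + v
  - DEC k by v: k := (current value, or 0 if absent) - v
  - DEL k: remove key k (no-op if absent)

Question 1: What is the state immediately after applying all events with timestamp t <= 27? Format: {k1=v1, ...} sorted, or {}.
Answer: {x=9}

Derivation:
Apply events with t <= 27 (2 events):
  after event 1 (t=10: DEL x): {}
  after event 2 (t=19: INC x by 9): {x=9}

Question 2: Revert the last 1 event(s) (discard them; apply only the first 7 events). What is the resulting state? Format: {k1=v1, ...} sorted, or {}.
Keep first 7 events (discard last 1):
  after event 1 (t=10: DEL x): {}
  after event 2 (t=19: INC x by 9): {x=9}
  after event 3 (t=29: SET z = 1): {x=9, z=1}
  after event 4 (t=34: SET y = 48): {x=9, y=48, z=1}
  after event 5 (t=36: DEL x): {y=48, z=1}
  after event 6 (t=41: SET y = 10): {y=10, z=1}
  after event 7 (t=46: INC x by 11): {x=11, y=10, z=1}

Answer: {x=11, y=10, z=1}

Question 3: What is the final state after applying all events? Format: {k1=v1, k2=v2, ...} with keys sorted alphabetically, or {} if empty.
Answer: {x=-1, y=10, z=1}

Derivation:
  after event 1 (t=10: DEL x): {}
  after event 2 (t=19: INC x by 9): {x=9}
  after event 3 (t=29: SET z = 1): {x=9, z=1}
  after event 4 (t=34: SET y = 48): {x=9, y=48, z=1}
  after event 5 (t=36: DEL x): {y=48, z=1}
  after event 6 (t=41: SET y = 10): {y=10, z=1}
  after event 7 (t=46: INC x by 11): {x=11, y=10, z=1}
  after event 8 (t=53: DEC x by 12): {x=-1, y=10, z=1}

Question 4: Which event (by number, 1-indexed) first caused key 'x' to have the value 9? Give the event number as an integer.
Looking for first event where x becomes 9:
  event 2: x (absent) -> 9  <-- first match

Answer: 2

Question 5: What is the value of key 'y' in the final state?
Track key 'y' through all 8 events:
  event 1 (t=10: DEL x): y unchanged
  event 2 (t=19: INC x by 9): y unchanged
  event 3 (t=29: SET z = 1): y unchanged
  event 4 (t=34: SET y = 48): y (absent) -> 48
  event 5 (t=36: DEL x): y unchanged
  event 6 (t=41: SET y = 10): y 48 -> 10
  event 7 (t=46: INC x by 11): y unchanged
  event 8 (t=53: DEC x by 12): y unchanged
Final: y = 10

Answer: 10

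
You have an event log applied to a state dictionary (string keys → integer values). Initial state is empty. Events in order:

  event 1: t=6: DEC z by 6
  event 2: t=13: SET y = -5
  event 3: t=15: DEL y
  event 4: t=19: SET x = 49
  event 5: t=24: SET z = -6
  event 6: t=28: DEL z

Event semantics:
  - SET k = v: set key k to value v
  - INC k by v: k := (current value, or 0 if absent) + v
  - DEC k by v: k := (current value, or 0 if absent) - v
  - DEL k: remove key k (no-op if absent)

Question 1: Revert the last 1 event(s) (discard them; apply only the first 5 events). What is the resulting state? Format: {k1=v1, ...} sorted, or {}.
Keep first 5 events (discard last 1):
  after event 1 (t=6: DEC z by 6): {z=-6}
  after event 2 (t=13: SET y = -5): {y=-5, z=-6}
  after event 3 (t=15: DEL y): {z=-6}
  after event 4 (t=19: SET x = 49): {x=49, z=-6}
  after event 5 (t=24: SET z = -6): {x=49, z=-6}

Answer: {x=49, z=-6}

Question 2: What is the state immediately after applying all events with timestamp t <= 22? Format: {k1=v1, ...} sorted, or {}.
Apply events with t <= 22 (4 events):
  after event 1 (t=6: DEC z by 6): {z=-6}
  after event 2 (t=13: SET y = -5): {y=-5, z=-6}
  after event 3 (t=15: DEL y): {z=-6}
  after event 4 (t=19: SET x = 49): {x=49, z=-6}

Answer: {x=49, z=-6}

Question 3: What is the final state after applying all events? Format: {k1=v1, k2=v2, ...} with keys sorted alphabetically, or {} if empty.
  after event 1 (t=6: DEC z by 6): {z=-6}
  after event 2 (t=13: SET y = -5): {y=-5, z=-6}
  after event 3 (t=15: DEL y): {z=-6}
  after event 4 (t=19: SET x = 49): {x=49, z=-6}
  after event 5 (t=24: SET z = -6): {x=49, z=-6}
  after event 6 (t=28: DEL z): {x=49}

Answer: {x=49}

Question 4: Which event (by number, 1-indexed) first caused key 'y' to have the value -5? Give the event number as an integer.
Answer: 2

Derivation:
Looking for first event where y becomes -5:
  event 2: y (absent) -> -5  <-- first match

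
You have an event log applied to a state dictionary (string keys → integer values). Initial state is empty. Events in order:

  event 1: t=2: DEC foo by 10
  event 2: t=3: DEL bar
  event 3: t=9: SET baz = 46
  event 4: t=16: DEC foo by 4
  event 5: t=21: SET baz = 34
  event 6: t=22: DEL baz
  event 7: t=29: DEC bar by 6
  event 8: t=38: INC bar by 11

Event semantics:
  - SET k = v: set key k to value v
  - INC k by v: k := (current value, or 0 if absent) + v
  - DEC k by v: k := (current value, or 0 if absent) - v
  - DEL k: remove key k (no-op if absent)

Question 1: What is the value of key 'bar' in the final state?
Answer: 5

Derivation:
Track key 'bar' through all 8 events:
  event 1 (t=2: DEC foo by 10): bar unchanged
  event 2 (t=3: DEL bar): bar (absent) -> (absent)
  event 3 (t=9: SET baz = 46): bar unchanged
  event 4 (t=16: DEC foo by 4): bar unchanged
  event 5 (t=21: SET baz = 34): bar unchanged
  event 6 (t=22: DEL baz): bar unchanged
  event 7 (t=29: DEC bar by 6): bar (absent) -> -6
  event 8 (t=38: INC bar by 11): bar -6 -> 5
Final: bar = 5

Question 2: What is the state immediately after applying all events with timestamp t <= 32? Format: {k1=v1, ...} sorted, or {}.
Apply events with t <= 32 (7 events):
  after event 1 (t=2: DEC foo by 10): {foo=-10}
  after event 2 (t=3: DEL bar): {foo=-10}
  after event 3 (t=9: SET baz = 46): {baz=46, foo=-10}
  after event 4 (t=16: DEC foo by 4): {baz=46, foo=-14}
  after event 5 (t=21: SET baz = 34): {baz=34, foo=-14}
  after event 6 (t=22: DEL baz): {foo=-14}
  after event 7 (t=29: DEC bar by 6): {bar=-6, foo=-14}

Answer: {bar=-6, foo=-14}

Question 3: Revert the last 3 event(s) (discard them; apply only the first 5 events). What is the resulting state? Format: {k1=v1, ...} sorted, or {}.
Keep first 5 events (discard last 3):
  after event 1 (t=2: DEC foo by 10): {foo=-10}
  after event 2 (t=3: DEL bar): {foo=-10}
  after event 3 (t=9: SET baz = 46): {baz=46, foo=-10}
  after event 4 (t=16: DEC foo by 4): {baz=46, foo=-14}
  after event 5 (t=21: SET baz = 34): {baz=34, foo=-14}

Answer: {baz=34, foo=-14}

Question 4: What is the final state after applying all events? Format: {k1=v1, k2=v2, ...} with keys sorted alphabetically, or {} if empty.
  after event 1 (t=2: DEC foo by 10): {foo=-10}
  after event 2 (t=3: DEL bar): {foo=-10}
  after event 3 (t=9: SET baz = 46): {baz=46, foo=-10}
  after event 4 (t=16: DEC foo by 4): {baz=46, foo=-14}
  after event 5 (t=21: SET baz = 34): {baz=34, foo=-14}
  after event 6 (t=22: DEL baz): {foo=-14}
  after event 7 (t=29: DEC bar by 6): {bar=-6, foo=-14}
  after event 8 (t=38: INC bar by 11): {bar=5, foo=-14}

Answer: {bar=5, foo=-14}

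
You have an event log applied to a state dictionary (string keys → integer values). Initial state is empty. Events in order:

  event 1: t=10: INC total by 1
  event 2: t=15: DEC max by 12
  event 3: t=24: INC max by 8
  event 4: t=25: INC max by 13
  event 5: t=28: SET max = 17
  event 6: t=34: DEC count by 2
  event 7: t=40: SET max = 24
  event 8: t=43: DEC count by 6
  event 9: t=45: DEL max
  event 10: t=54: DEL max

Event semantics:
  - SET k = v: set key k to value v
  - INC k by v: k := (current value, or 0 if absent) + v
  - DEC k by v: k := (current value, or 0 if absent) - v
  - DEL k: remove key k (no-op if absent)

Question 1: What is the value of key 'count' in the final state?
Answer: -8

Derivation:
Track key 'count' through all 10 events:
  event 1 (t=10: INC total by 1): count unchanged
  event 2 (t=15: DEC max by 12): count unchanged
  event 3 (t=24: INC max by 8): count unchanged
  event 4 (t=25: INC max by 13): count unchanged
  event 5 (t=28: SET max = 17): count unchanged
  event 6 (t=34: DEC count by 2): count (absent) -> -2
  event 7 (t=40: SET max = 24): count unchanged
  event 8 (t=43: DEC count by 6): count -2 -> -8
  event 9 (t=45: DEL max): count unchanged
  event 10 (t=54: DEL max): count unchanged
Final: count = -8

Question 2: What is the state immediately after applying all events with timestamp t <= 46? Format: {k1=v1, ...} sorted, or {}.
Answer: {count=-8, total=1}

Derivation:
Apply events with t <= 46 (9 events):
  after event 1 (t=10: INC total by 1): {total=1}
  after event 2 (t=15: DEC max by 12): {max=-12, total=1}
  after event 3 (t=24: INC max by 8): {max=-4, total=1}
  after event 4 (t=25: INC max by 13): {max=9, total=1}
  after event 5 (t=28: SET max = 17): {max=17, total=1}
  after event 6 (t=34: DEC count by 2): {count=-2, max=17, total=1}
  after event 7 (t=40: SET max = 24): {count=-2, max=24, total=1}
  after event 8 (t=43: DEC count by 6): {count=-8, max=24, total=1}
  after event 9 (t=45: DEL max): {count=-8, total=1}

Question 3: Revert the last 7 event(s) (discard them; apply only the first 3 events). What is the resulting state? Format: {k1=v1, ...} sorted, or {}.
Keep first 3 events (discard last 7):
  after event 1 (t=10: INC total by 1): {total=1}
  after event 2 (t=15: DEC max by 12): {max=-12, total=1}
  after event 3 (t=24: INC max by 8): {max=-4, total=1}

Answer: {max=-4, total=1}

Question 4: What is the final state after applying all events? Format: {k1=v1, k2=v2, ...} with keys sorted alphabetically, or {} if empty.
Answer: {count=-8, total=1}

Derivation:
  after event 1 (t=10: INC total by 1): {total=1}
  after event 2 (t=15: DEC max by 12): {max=-12, total=1}
  after event 3 (t=24: INC max by 8): {max=-4, total=1}
  after event 4 (t=25: INC max by 13): {max=9, total=1}
  after event 5 (t=28: SET max = 17): {max=17, total=1}
  after event 6 (t=34: DEC count by 2): {count=-2, max=17, total=1}
  after event 7 (t=40: SET max = 24): {count=-2, max=24, total=1}
  after event 8 (t=43: DEC count by 6): {count=-8, max=24, total=1}
  after event 9 (t=45: DEL max): {count=-8, total=1}
  after event 10 (t=54: DEL max): {count=-8, total=1}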